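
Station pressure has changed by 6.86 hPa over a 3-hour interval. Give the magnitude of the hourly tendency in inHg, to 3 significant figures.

0.0675 inHg per hour

6.86 hPa / 3 h × 0.02953 inHg/hPa = 0.0675 inHg/h.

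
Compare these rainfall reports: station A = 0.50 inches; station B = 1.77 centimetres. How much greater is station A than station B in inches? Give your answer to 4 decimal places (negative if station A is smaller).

station B: 1.77 cm = 0.6968504 in.
Difference: 0.5000000 − 0.6968504 = -0.1969 in.

-0.1969 in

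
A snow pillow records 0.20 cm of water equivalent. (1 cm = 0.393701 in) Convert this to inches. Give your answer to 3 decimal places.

0.079 in

1 cm = 0.393701 in, so 0.20 × 0.393701 = 0.079 in.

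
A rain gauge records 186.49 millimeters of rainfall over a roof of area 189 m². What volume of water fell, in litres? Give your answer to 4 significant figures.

35250 litres

1 mm over 1 m² is 1 L, so volume = 186.49 × 189 = 35246.61 L ≈ 35250 L.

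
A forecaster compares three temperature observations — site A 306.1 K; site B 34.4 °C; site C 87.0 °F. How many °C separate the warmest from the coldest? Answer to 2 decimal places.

3.84 °C

site A: 306.1 K = 32.950 °C.
site C: 87.0 °F = 30.556 °C.
Spread: 34.400 − 30.556 = 3.844 °C.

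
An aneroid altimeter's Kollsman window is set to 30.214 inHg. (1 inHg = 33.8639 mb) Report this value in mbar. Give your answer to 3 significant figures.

1020 mb

1 inHg = 33.8639 mb, so 30.214 × 33.8639 = 1020 mb.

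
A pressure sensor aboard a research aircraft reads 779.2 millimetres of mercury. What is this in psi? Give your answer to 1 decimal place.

1 mmHg = 0.0193368 psi, so 779.2 × 0.0193368 = 15.1 psi.

15.1 psi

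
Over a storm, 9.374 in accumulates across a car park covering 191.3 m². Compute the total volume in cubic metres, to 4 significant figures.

45.55 cubic metres

Depth: 9.374 in × 25.4 = 238.0996 mm.
1 mm over 1 m² is 1 L, so volume = 238.0996 × 191.3 = 45548.453 L = 45.55 m³.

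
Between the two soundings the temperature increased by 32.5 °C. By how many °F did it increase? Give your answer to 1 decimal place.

A change of 1 °C equals a change of 1.8 °F: Δ°F = 32.5 × 1.8 = 58.5 °F.

58.5 °F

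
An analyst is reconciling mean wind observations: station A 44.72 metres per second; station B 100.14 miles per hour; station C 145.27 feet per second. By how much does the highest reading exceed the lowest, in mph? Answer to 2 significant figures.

station A: 44.72 m/s = 100.036 mph.
station C: 145.27 ft/s = 99.048 mph.
Spread: 100.140 − 99.048 = 1.1 mph.

1.1 mph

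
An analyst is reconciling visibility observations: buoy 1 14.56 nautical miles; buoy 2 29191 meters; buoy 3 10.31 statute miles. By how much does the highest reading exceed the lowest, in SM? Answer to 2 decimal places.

buoy 1: 14.56 nmi = 16.7553 SM.
buoy 2: 29191 m = 18.1384 SM.
Spread: 18.1384 − 10.3100 = 7.83 SM.

7.83 SM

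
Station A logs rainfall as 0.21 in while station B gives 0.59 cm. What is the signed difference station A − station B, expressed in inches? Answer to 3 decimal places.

-0.022 in

station B: 0.59 cm = 0.23228 in.
Difference: 0.21000 − 0.23228 = -0.022 in.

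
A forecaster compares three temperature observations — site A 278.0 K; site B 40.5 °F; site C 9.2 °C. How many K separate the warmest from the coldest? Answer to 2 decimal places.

4.48 K

site A: 278.0 K = 4.850 °C.
site B: 40.5 °F = 4.722 °C.
Spread: 9.200 − 4.722 = 4.478 °C.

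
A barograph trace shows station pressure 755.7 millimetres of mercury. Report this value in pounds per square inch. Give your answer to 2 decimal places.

1 mmHg = 0.0193368 psi, so 755.7 × 0.0193368 = 14.61 psi.

14.61 psi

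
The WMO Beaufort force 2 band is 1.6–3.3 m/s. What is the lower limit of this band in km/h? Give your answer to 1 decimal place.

5.8 km/h

1.6–3.3 m/s × 3.6 = 5.8–11.9 km/h.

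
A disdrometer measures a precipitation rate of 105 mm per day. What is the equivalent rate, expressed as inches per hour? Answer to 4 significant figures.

0.1722 in/hour

105 mm/day × 0.0393701 in/mm × 0.0416667 day/hour = 0.1722 in/hour.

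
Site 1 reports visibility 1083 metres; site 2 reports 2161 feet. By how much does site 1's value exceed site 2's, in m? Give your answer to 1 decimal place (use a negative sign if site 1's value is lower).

424.3 m

site 2: 2161 ft = 658.673 m.
Difference: 1083.000 − 658.673 = 424.3 m.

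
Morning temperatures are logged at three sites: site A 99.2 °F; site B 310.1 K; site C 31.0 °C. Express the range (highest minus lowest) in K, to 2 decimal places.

6.33 K

site A: 99.2 °F = 37.333 °C.
site B: 310.1 K = 36.950 °C.
Spread: 37.333 − 31.000 = 6.333 °C.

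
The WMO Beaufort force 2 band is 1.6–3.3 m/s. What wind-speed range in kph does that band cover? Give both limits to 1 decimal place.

1.6–3.3 m/s × 3.6 = 5.8–11.9 km/h.

5.8 to 11.9 km/h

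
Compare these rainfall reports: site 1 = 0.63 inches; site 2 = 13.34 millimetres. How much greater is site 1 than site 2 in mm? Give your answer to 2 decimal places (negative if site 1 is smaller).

site 1: 0.63 in = 16.0020 mm.
Difference: 16.0020 − 13.3400 = 2.66 mm.

2.66 mm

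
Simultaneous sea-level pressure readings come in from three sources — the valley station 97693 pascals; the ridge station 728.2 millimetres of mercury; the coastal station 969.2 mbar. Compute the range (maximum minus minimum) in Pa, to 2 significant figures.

770 Pa

the ridge station: 728.2 mmHg = 97085.36 Pa.
the coastal station: 969.2 mb = 96920.00 Pa.
Spread: 97693.00 − 96920.00 = 770 Pa.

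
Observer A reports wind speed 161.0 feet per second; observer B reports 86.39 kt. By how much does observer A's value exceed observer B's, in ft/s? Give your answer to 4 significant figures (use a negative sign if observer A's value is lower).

observer B: 86.39 kt = 145.8099 ft/s.
Difference: 161.0000 − 145.8099 = 15.19 ft/s.

15.19 ft/s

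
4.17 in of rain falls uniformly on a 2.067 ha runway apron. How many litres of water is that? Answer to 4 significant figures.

2189000 litres

Depth: 4.17 in × 25.4 = 105.918 mm.
Area: 2.067 ha = 20670 m².
1 mm over 1 m² is 1 L, so volume = 105.918 × 20670 = 2189325.1 L ≈ 2189000 L.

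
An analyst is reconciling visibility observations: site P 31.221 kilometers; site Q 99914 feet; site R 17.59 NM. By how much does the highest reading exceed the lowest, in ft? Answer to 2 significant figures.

7000 ft

site P: 31.221 km = 102431.10 ft.
site R: 17.59 nmi = 106878.87 ft.
Spread: 106878.87 − 99914.00 = 7000 ft.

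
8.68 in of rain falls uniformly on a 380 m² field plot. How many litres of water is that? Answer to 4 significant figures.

Depth: 8.68 in × 25.4 = 220.472 mm.
1 mm over 1 m² is 1 L, so volume = 220.472 × 380 = 83779.36 L ≈ 83780 L.

83780 litres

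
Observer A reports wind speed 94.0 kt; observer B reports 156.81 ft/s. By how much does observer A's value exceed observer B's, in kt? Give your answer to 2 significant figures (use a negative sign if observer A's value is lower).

1.1 kt

observer B: 156.81 ft/s = 92.907 kt.
Difference: 94.000 − 92.907 = 1.1 kt.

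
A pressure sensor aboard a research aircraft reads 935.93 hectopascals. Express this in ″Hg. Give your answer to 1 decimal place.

27.6 inHg

1 hPa = 0.02953 inHg, so 935.93 × 0.02953 = 27.6 inHg.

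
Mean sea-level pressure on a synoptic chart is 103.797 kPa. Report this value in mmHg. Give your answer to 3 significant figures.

779 mmHg

1 kPa = 7.50062 mmHg, so 103.797 × 7.50062 = 779 mmHg.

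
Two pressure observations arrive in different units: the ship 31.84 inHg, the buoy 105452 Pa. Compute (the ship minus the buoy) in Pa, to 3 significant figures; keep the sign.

the ship: 31.84 inHg = 107822.63 Pa.
Difference: 107822.63 − 105452.00 = 2370 Pa.

2370 Pa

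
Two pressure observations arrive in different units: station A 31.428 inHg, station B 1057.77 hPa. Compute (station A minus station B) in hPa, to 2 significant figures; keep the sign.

station A: 31.428 inHg = 1064.274 hPa.
Difference: 1064.274 − 1057.770 = 6.5 hPa.

6.5 hPa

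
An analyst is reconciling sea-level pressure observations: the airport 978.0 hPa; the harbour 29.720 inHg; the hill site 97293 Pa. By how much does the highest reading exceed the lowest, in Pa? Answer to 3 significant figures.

the airport: 978.0 hPa = 97800.00 Pa.
the harbour: 29.720 inHg = 100643.48 Pa.
Spread: 100643.48 − 97293.00 = 3350 Pa.

3350 Pa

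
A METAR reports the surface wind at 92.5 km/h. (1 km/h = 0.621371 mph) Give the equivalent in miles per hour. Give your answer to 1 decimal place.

1 km/h = 0.621371 mph, so 92.5 × 0.621371 = 57.5 mph.

57.5 mph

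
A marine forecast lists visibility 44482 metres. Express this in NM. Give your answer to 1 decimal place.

24.0 nmi

1 m = 0.000539957 nmi, so 44482 × 0.000539957 = 24.0 nmi.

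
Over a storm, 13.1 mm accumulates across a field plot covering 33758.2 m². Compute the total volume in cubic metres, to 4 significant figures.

442.2 cubic metres

1 mm over 1 m² is 1 L, so volume = 13.1 × 33758.2 = 442232.42 L = 442.2 m³.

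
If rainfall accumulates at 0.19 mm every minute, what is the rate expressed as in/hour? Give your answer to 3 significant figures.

0.449 in/hour

0.19 mm/minute × 0.0393701 in/mm × 60 minute/hour = 0.449 in/hour.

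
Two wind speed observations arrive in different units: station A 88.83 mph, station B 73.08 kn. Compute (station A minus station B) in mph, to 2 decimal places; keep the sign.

station B: 73.08 kt = 84.0990 mph.
Difference: 88.8300 − 84.0990 = 4.73 mph.

4.73 mph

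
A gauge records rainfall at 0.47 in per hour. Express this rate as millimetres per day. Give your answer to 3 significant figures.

0.47 in/hour × 25.4 mm/in × 24 hour/day = 287 mm/day.

287 mm/day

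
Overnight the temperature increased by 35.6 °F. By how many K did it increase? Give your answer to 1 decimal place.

19.8 K

A change of 1 °C equals a change of 1.8 °F: ΔK = 35.6 × 0.5556 = 19.8 K.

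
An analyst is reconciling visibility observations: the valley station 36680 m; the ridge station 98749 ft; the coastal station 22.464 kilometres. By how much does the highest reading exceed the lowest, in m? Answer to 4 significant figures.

the ridge station: 98749 ft = 30098.70 m.
the coastal station: 22.464 km = 22464.00 m.
Spread: 36680.00 − 22464.00 = 14220 m.

14220 m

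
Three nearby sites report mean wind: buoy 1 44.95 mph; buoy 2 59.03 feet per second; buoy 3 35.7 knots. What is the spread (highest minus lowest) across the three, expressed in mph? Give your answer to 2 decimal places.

buoy 2: 59.03 ft/s = 40.2477 mph.
buoy 3: 35.7 kt = 41.0828 mph.
Spread: 44.9500 − 40.2477 = 4.70 mph.

4.70 mph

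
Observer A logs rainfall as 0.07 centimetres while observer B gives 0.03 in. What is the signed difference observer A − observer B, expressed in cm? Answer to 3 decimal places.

-0.006 cm

observer B: 0.03 in = 0.07620 cm.
Difference: 0.07000 − 0.07620 = -0.006 cm.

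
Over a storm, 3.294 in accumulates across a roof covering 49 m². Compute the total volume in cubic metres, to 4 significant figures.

Depth: 3.294 in × 25.4 = 83.6676 mm.
1 mm over 1 m² is 1 L, so volume = 83.6676 × 49 = 4099.7124 L = 4.100 m³.

4.100 cubic metres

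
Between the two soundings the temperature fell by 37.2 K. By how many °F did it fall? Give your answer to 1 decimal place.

A change of 1 °C equals a change of 1.8 °F: Δ°F = 37.2 × 1.8 = 67.0 °F.

67.0 °F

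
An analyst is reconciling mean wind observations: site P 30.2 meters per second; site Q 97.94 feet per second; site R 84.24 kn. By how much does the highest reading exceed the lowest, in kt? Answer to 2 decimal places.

site P: 30.2 m/s = 58.7041 kt.
site Q: 97.94 ft/s = 58.0279 kt.
Spread: 84.2400 − 58.0279 = 26.21 kt.

26.21 kt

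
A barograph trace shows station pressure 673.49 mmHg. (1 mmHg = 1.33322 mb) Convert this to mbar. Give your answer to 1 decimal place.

897.9 mb

1 mmHg = 1.33322 mb, so 673.49 × 1.33322 = 897.9 mb.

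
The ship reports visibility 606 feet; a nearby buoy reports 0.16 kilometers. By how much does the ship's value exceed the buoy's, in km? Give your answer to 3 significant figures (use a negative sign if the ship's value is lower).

0.0247 km

the ship: 606 ft = 0.184709 km.
Difference: 0.184709 − 0.160000 = 0.0247 km.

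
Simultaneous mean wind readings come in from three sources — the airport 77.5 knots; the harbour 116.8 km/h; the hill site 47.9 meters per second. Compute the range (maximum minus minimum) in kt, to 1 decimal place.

the harbour: 116.8 km/h = 63.067 kt.
the hill site: 47.9 m/s = 93.110 kt.
Spread: 93.110 − 63.067 = 30.0 kt.

30.0 kt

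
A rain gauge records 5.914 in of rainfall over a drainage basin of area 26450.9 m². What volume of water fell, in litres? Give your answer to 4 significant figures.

Depth: 5.914 in × 25.4 = 150.2156 mm.
1 mm over 1 m² is 1 L, so volume = 150.2156 × 26450.9 = 3973337.8 L ≈ 3973000 L.

3973000 litres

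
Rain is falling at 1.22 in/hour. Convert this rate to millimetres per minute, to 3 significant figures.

1.22 in/hour × 25.4 mm/in × 0.0166667 hour/minute = 0.516 mm/minute.

0.516 mm/minute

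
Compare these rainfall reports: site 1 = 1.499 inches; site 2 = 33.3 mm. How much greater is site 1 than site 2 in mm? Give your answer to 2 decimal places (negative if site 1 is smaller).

4.77 mm

site 1: 1.499 in = 38.0746 mm.
Difference: 38.0746 − 33.3000 = 4.77 mm.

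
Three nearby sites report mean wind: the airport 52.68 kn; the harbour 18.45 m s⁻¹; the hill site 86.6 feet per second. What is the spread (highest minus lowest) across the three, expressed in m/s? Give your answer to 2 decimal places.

the airport: 52.68 kt = 27.1009 m/s.
the hill site: 86.6 ft/s = 26.3957 m/s.
Spread: 27.1009 − 18.4500 = 8.65 m/s.

8.65 m/s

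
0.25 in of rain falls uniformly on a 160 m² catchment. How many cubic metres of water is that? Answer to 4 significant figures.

1.016 cubic metres

Depth: 0.25 in × 25.4 = 6.35 mm.
1 mm over 1 m² is 1 L, so volume = 6.35 × 160 = 1016 L = 1.016 m³.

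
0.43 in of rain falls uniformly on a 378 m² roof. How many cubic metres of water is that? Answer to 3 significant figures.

4.13 cubic metres

Depth: 0.43 in × 25.4 = 10.922 mm.
1 mm over 1 m² is 1 L, so volume = 10.922 × 378 = 4128.516 L = 4.13 m³.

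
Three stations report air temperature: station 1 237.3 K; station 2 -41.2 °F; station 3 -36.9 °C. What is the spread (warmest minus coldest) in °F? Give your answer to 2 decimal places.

8.67 °F

station 1: 237.3 K = -35.850 °C.
station 2: -41.2 °F = -40.667 °C.
Spread: (-35.850) − (-40.667) = 4.817 °C = 8.67 °F.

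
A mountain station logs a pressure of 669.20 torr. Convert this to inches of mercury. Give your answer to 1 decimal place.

1 mmHg = 0.0393701 inHg, so 669.20 × 0.0393701 = 26.3 inHg.

26.3 inHg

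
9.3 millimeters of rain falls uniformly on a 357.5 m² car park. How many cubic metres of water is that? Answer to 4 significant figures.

1 mm over 1 m² is 1 L, so volume = 9.3 × 357.5 = 3324.75 L = 3.325 m³.

3.325 cubic metres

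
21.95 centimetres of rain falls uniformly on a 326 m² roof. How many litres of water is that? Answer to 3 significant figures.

Depth: 21.95 cm × 10 = 219.5 mm.
1 mm over 1 m² is 1 L, so volume = 219.5 × 326 = 71557 L ≈ 71600 L.

71600 litres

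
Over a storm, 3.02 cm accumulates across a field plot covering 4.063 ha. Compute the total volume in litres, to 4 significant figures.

Depth: 3.02 cm × 10 = 30.2 mm.
Area: 4.063 ha = 40630 m².
1 mm over 1 m² is 1 L, so volume = 30.2 × 40630 = 1227026 L ≈ 1227000 L.

1227000 litres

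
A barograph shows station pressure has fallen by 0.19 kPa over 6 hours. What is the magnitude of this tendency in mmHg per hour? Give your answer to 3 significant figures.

0.238 mmHg per hour

0.19 kPa / 6 h × 7.50062 mmHg/kPa = 0.238 mmHg/h.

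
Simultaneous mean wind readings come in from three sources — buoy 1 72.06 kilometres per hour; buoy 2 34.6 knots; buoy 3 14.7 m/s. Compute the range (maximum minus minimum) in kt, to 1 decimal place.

buoy 1: 72.06 km/h = 38.909 kt.
buoy 3: 14.7 m/s = 28.575 kt.
Spread: 38.909 − 28.575 = 10.3 kt.

10.3 kt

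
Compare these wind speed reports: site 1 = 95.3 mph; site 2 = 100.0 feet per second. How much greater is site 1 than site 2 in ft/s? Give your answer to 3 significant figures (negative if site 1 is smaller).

39.8 ft/s

site 1: 95.3 mph = 139.773 ft/s.
Difference: 139.773 − 100.000 = 39.8 ft/s.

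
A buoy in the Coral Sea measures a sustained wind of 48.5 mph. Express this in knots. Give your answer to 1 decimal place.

1 mph = 0.868976 kt, so 48.5 × 0.868976 = 42.1 kt.

42.1 kt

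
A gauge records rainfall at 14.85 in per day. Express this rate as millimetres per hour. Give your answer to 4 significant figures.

14.85 in/day × 25.4 mm/in × 0.0416667 day/hour = 15.72 mm/hour.

15.72 mm/hour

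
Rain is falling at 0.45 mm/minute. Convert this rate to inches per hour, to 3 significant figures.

1.06 in/hour

0.45 mm/minute × 0.0393701 in/mm × 60 minute/hour = 1.06 in/hour.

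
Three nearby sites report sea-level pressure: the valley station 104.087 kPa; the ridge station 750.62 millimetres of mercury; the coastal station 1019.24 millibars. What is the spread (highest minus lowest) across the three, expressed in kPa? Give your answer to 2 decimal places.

the ridge station: 750.62 mmHg = 100.0745 kPa.
the coastal station: 1019.24 mb = 101.9240 kPa.
Spread: 104.0870 − 100.0745 = 4.01 kPa.

4.01 kPa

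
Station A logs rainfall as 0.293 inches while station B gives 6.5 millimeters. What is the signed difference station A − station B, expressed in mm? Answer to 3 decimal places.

station A: 0.293 in = 7.44220 mm.
Difference: 7.44220 − 6.50000 = 0.942 mm.

0.942 mm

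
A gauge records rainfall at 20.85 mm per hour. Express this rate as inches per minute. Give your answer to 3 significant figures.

20.85 mm/hour × 0.0393701 in/mm × 0.0166667 hour/minute = 0.0137 in/minute.

0.0137 in/minute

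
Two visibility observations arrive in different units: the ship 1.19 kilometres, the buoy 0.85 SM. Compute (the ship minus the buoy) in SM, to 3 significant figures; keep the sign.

-0.111 SM

the ship: 1.19 km = 0.73943 SM.
Difference: 0.73943 − 0.85000 = -0.111 SM.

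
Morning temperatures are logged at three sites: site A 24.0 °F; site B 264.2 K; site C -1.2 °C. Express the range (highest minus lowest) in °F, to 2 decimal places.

site A: 24.0 °F = -4.444 °C.
site B: 264.2 K = -8.950 °C.
Spread: (-1.200) − (-8.950) = 7.750 °C = 13.95 °F.

13.95 °F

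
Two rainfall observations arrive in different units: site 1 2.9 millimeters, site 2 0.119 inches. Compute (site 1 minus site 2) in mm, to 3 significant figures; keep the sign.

site 2: 0.119 in = 3.02260 mm.
Difference: 2.90000 − 3.02260 = -0.123 mm.

-0.123 mm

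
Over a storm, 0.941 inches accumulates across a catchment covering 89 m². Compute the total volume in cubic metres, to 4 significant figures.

2.127 cubic metres

Depth: 0.941 in × 25.4 = 23.9014 mm.
1 mm over 1 m² is 1 L, so volume = 23.9014 × 89 = 2127.2246 L = 2.127 m³.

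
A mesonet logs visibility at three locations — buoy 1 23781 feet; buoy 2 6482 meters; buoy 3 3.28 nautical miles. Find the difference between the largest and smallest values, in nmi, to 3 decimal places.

buoy 1: 23781 ft = 3.91385 nmi.
buoy 2: 6482 m = 3.50000 nmi.
Spread: 3.91385 − 3.28000 = 0.634 nmi.

0.634 nmi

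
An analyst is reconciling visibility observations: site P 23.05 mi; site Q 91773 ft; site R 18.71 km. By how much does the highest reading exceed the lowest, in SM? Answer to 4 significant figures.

site Q: 91773 ft = 17.3813 SM.
site R: 18.71 km = 11.6259 SM.
Spread: 23.0500 − 11.6259 = 11.42 SM.

11.42 SM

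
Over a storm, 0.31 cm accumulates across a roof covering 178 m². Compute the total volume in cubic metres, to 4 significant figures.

0.5518 cubic metres

Depth: 0.31 cm × 10 = 3.1 mm.
1 mm over 1 m² is 1 L, so volume = 3.1 × 178 = 551.8 L = 0.5518 m³.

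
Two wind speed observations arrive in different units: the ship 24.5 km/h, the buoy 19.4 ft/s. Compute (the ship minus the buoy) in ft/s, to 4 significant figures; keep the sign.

the ship: 24.5 km/h = 22.32794 ft/s.
Difference: 22.32794 − 19.40000 = 2.928 ft/s.

2.928 ft/s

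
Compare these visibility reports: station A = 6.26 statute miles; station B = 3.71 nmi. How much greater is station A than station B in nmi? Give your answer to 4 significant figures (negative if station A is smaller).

station A: 6.26 SM = 5.43979 nmi.
Difference: 5.43979 − 3.71000 = 1.730 nmi.

1.730 nmi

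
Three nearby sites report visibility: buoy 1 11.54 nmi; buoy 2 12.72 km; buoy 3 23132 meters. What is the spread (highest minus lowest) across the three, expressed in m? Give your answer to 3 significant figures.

10400 m

buoy 1: 11.54 nmi = 21372.08 m.
buoy 2: 12.72 km = 12720.00 m.
Spread: 23132.00 − 12720.00 = 10400 m.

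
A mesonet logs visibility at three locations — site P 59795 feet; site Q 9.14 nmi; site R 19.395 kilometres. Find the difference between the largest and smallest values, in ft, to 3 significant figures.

8100 ft

site Q: 9.14 nmi = 55535.70 ft.
site R: 19.395 km = 63631.89 ft.
Spread: 63631.89 − 55535.70 = 8100 ft.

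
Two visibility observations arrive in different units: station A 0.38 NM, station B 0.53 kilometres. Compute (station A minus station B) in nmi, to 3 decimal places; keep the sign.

station B: 0.53 km = 0.28618 nmi.
Difference: 0.38000 − 0.28618 = 0.094 nmi.

0.094 nmi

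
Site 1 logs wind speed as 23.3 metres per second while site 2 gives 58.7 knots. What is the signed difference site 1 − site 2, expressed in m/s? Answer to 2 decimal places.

-6.90 m/s

site 2: 58.7 kt = 30.1979 m/s.
Difference: 23.3000 − 30.1979 = -6.90 m/s.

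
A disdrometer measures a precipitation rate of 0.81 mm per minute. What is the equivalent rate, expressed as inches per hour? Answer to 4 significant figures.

0.81 mm/minute × 0.0393701 in/mm × 60 minute/hour = 1.913 in/hour.

1.913 in/hour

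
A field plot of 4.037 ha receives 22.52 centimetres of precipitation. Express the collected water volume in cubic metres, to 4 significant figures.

9091 cubic metres

Depth: 22.52 cm × 10 = 225.2 mm.
Area: 4.037 ha = 40370 m².
1 mm over 1 m² is 1 L, so volume = 225.2 × 40370 = 9091324 L = 9091 m³.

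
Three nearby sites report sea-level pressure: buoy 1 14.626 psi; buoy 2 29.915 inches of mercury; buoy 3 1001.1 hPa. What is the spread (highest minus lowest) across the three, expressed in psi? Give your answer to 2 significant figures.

buoy 2: 29.915 inHg = 14.6929 psi.
buoy 3: 1001.1 hPa = 14.5197 psi.
Spread: 14.6929 − 14.5197 = 0.17 psi.

0.17 psi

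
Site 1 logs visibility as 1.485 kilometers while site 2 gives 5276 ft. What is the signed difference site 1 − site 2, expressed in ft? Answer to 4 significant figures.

-404.0 ft

site 1: 1.485 km = 4872.047 ft.
Difference: 4872.047 − 5276.000 = -404.0 ft.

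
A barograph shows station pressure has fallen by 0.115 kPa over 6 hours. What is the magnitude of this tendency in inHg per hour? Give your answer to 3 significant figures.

0.00566 inHg per hour

0.115 kPa / 6 h × 0.2953 inHg/kPa = 0.00566 inHg/h.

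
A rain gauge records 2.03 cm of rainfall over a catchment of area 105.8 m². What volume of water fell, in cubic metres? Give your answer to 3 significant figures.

Depth: 2.03 cm × 10 = 20.3 mm.
1 mm over 1 m² is 1 L, so volume = 20.3 × 105.8 = 2147.74 L = 2.15 m³.

2.15 cubic metres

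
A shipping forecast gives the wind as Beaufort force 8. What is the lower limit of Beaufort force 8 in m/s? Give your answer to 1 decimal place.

17.2 m/s

Beaufort 8 (gale) spans 17.2–20.7 m/s.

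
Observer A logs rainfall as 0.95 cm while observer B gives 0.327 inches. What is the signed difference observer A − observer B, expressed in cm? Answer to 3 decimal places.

observer B: 0.327 in = 0.83058 cm.
Difference: 0.95000 − 0.83058 = 0.119 cm.

0.119 cm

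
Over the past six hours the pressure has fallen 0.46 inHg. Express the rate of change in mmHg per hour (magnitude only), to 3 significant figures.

1.95 mmHg per hour

0.46 inHg / 6 h × 25.4 mmHg/inHg = 1.95 mmHg/h.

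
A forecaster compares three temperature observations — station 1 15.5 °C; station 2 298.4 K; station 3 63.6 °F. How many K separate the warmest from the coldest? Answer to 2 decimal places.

9.75 K

station 2: 298.4 K = 25.250 °C.
station 3: 63.6 °F = 17.556 °C.
Spread: 25.250 − 15.500 = 9.750 °C.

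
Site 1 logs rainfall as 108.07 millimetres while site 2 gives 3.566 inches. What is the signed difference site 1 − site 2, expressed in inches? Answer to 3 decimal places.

0.689 in

site 1: 108.07 mm = 4.25472 in.
Difference: 4.25472 − 3.56600 = 0.689 in.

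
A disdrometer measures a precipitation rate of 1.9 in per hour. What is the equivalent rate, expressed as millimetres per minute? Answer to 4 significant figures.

0.8043 mm/minute

1.9 in/hour × 25.4 mm/in × 0.0166667 hour/minute = 0.8043 mm/minute.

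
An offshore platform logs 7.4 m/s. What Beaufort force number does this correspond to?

Beaufort force 4

7.4 m/s lies in the Beaufort 4 band (moderate breeze, 5.5–7.9 m/s).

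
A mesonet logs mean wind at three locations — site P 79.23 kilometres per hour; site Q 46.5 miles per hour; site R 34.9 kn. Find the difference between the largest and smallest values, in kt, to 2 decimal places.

site P: 79.23 km/h = 42.7808 kt.
site Q: 46.5 mph = 40.4074 kt.
Spread: 42.7808 − 34.9000 = 7.88 kt.

7.88 kt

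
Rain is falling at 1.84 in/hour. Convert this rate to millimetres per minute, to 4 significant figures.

1.84 in/hour × 25.4 mm/in × 0.0166667 hour/minute = 0.7789 mm/minute.

0.7789 mm/minute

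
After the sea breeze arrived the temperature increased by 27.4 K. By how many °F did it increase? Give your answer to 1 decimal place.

49.3 °F

For a temperature change the 32° offset cancels: Δ°F = 27.4 × 1.8 = 49.3 °F.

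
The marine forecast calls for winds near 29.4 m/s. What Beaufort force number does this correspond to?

Beaufort force 11

29.4 m/s lies in the Beaufort 11 band (violent storm, 28.5–32.6 m/s).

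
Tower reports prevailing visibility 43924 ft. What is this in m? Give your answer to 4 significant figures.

1 ft = 0.3048 m, so 43924 × 0.3048 = 13390 m.

13390 m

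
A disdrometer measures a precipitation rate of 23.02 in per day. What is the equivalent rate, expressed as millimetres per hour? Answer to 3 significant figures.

23.02 in/day × 25.4 mm/in × 0.0416667 day/hour = 24.4 mm/hour.

24.4 mm/hour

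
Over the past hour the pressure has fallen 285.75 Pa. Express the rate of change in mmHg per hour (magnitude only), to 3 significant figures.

285.75 Pa / 1 h × 0.00750062 mmHg/Pa = 2.14 mmHg/h.

2.14 mmHg per hour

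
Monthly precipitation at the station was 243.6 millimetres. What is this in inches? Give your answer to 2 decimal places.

1 mm = 0.0393701 in, so 243.6 × 0.0393701 = 9.59 in.

9.59 in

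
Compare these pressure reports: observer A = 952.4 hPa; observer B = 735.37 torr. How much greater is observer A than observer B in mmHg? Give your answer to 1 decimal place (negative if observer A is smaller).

-21.0 mmHg

observer A: 952.4 hPa = 714.359 mmHg.
Difference: 714.359 − 735.370 = -21.0 mmHg.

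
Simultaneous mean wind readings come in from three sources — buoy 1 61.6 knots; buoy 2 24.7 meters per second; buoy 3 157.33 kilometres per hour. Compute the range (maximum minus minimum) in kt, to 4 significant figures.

buoy 2: 24.7 m/s = 48.0130 kt.
buoy 3: 157.33 km/h = 84.9514 kt.
Spread: 84.9514 − 48.0130 = 36.94 kt.

36.94 kt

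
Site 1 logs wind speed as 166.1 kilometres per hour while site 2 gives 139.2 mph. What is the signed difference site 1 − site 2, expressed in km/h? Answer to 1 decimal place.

site 2: 139.2 mph = 224.021 km/h.
Difference: 166.100 − 224.021 = -57.9 km/h.

-57.9 km/h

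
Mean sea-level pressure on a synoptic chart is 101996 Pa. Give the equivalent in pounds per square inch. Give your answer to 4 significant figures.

14.79 psi

1 Pa = 0.000145038 psi, so 101996 × 0.000145038 = 14.79 psi.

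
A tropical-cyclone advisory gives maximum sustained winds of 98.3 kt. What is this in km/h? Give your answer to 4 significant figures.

1 kt = 1.852 km/h, so 98.3 × 1.852 = 182.1 km/h.

182.1 km/h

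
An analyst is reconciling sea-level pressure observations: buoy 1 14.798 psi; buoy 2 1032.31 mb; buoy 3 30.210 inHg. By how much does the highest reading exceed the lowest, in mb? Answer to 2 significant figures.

12 mb

buoy 1: 14.798 psi = 1020.29 mb.
buoy 3: 30.210 inHg = 1023.03 mb.
Spread: 1032.31 − 1020.29 = 12 mb.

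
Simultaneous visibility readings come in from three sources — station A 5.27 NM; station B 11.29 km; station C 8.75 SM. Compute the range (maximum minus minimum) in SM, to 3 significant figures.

2.69 SM

station A: 5.27 nmi = 6.0646 SM.
station B: 11.29 km = 7.0153 SM.
Spread: 8.7500 − 6.0646 = 2.69 SM.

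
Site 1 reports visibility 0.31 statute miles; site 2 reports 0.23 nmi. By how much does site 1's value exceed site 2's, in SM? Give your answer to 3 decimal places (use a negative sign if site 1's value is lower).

site 2: 0.23 nmi = 0.26468 SM.
Difference: 0.31000 − 0.26468 = 0.045 SM.

0.045 SM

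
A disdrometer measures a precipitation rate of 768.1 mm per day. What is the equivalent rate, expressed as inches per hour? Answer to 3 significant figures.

1.26 in/hour

768.1 mm/day × 0.0393701 in/mm × 0.0416667 day/hour = 1.26 in/hour.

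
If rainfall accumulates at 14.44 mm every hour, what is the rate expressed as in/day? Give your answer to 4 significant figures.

13.64 in/day

14.44 mm/hour × 0.0393701 in/mm × 24 hour/day = 13.64 in/day.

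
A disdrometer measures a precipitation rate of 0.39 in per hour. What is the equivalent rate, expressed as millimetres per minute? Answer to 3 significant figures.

0.165 mm/minute

0.39 in/hour × 25.4 mm/in × 0.0166667 hour/minute = 0.165 mm/minute.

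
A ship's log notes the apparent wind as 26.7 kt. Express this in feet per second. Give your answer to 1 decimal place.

1 kt = 1.68781 ft/s, so 26.7 × 1.68781 = 45.1 ft/s.

45.1 ft/s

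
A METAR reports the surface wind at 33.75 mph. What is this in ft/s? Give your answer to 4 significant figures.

49.50 ft/s

1 mph = 1.46667 ft/s, so 33.75 × 1.46667 = 49.50 ft/s.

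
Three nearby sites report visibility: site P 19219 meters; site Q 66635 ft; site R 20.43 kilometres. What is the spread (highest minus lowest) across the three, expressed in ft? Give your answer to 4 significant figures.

site P: 19219 m = 63054.46 ft.
site R: 20.43 km = 67027.56 ft.
Spread: 67027.56 − 63054.46 = 3973 ft.

3973 ft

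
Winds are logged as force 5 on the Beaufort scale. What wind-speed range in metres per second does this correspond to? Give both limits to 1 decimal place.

8.0 to 10.7 m/s

Beaufort 5 (fresh breeze) spans 8.0–10.7 m/s.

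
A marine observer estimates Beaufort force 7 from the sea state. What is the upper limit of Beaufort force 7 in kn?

33 kt

Beaufort 7 (near gale) spans 28–33 knots.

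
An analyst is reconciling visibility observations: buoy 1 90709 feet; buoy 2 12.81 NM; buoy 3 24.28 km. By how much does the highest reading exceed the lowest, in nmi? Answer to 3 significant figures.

buoy 1: 90709 ft = 14.9288 nmi.
buoy 3: 24.28 km = 13.1102 nmi.
Spread: 14.9288 − 12.8100 = 2.12 nmi.

2.12 nmi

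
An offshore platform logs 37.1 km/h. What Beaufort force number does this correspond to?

Beaufort force 5

37.1 km/h = 10.3 m/s, which is Beaufort 5 (fresh breeze, 8.0–10.7 m/s).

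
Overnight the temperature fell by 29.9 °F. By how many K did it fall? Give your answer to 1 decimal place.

16.6 K

Converting a difference, only the 9/5 scale factor applies: ΔK = 29.9 × 0.5556 = 16.6 K.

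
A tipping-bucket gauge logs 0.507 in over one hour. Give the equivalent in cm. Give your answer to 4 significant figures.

1.288 cm

1 in = 2.54 cm, so 0.507 × 2.54 = 1.288 cm.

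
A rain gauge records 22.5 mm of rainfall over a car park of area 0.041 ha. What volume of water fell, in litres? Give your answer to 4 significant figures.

Area: 0.041 ha = 410 m².
1 mm over 1 m² is 1 L, so volume = 22.5 × 410 = 9225 L.

9225 litres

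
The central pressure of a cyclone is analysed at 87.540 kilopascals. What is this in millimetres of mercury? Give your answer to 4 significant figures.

656.6 mmHg

1 kPa = 7.50062 mmHg, so 87.540 × 7.50062 = 656.6 mmHg.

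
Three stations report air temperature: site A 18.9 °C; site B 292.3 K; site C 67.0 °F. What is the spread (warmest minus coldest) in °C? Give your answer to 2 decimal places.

0.54 °C

site B: 292.3 K = 19.150 °C.
site C: 67.0 °F = 19.444 °C.
Spread: 19.444 − 18.900 = 0.544 °C.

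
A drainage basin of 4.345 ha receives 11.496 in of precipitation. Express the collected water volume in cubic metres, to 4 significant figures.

12690 cubic metres

Depth: 11.496 in × 25.4 = 291.9984 mm.
Area: 4.345 ha = 43450 m².
1 mm over 1 m² is 1 L, so volume = 291.9984 × 43450 = 12687330 L = 12690 m³.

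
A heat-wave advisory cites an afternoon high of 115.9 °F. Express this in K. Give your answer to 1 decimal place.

319.8 K

First to °C: 46.61 °C.
Then to K: 319.8 K.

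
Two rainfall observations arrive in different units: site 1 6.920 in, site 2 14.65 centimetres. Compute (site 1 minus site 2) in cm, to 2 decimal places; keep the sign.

2.93 cm

site 1: 6.920 in = 17.5768 cm.
Difference: 17.5768 − 14.6500 = 2.93 cm.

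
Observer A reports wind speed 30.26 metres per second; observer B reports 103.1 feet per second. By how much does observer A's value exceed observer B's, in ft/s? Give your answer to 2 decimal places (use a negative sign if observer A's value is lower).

observer A: 30.26 m/s = 99.2782 ft/s.
Difference: 99.2782 − 103.1000 = -3.82 ft/s.

-3.82 ft/s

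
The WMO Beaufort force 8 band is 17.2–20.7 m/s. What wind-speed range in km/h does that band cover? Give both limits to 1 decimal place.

17.2–20.7 m/s × 3.6 = 61.9–74.5 km/h.

61.9 to 74.5 km/h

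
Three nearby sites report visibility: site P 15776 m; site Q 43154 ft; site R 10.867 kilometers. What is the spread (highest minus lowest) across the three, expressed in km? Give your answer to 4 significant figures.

4.909 km

site P: 15776 m = 15.77600 km.
site Q: 43154 ft = 13.15334 km.
Spread: 15.77600 − 10.86700 = 4.909 km.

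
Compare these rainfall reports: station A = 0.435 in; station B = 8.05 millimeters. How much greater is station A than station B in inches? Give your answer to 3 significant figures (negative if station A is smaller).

station B: 8.05 mm = 0.31693 in.
Difference: 0.43500 − 0.31693 = 0.118 in.

0.118 in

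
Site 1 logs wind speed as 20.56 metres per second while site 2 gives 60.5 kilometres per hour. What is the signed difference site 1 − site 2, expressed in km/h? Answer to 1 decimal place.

site 1: 20.56 m/s = 74.016 km/h.
Difference: 74.016 − 60.500 = 13.5 km/h.

13.5 km/h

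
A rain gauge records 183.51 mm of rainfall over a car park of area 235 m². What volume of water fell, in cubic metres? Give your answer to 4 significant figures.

43.12 cubic metres

1 mm over 1 m² is 1 L, so volume = 183.51 × 235 = 43124.85 L = 43.12 m³.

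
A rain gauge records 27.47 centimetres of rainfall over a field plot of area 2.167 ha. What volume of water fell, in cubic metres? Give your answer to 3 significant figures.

5950 cubic metres

Depth: 27.47 cm × 10 = 274.7 mm.
Area: 2.167 ha = 21670 m².
1 mm over 1 m² is 1 L, so volume = 274.7 × 21670 = 5952749 L = 5950 m³.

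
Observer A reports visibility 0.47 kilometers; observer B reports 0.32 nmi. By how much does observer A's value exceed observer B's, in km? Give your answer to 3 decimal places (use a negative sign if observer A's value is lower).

observer B: 0.32 nmi = 0.59264 km.
Difference: 0.47000 − 0.59264 = -0.123 km.

-0.123 km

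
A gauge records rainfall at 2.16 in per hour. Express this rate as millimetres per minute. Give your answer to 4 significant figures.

0.9144 mm/minute

2.16 in/hour × 25.4 mm/in × 0.0166667 hour/minute = 0.9144 mm/minute.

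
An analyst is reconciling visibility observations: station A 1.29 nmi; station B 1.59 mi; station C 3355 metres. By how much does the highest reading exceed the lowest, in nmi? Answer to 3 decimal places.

station B: 1.59 SM = 1.38167 nmi.
station C: 3355 m = 1.81156 nmi.
Spread: 1.81156 − 1.29000 = 0.522 nmi.

0.522 nmi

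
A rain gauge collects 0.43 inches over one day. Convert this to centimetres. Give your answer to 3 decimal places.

1 in = 2.54 cm, so 0.43 × 2.54 = 1.092 cm.

1.092 cm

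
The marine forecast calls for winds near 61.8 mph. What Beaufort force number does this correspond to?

61.8 mph = 27.6 m/s, which is Beaufort 10 (storm, 24.5–28.4 m/s).

Beaufort force 10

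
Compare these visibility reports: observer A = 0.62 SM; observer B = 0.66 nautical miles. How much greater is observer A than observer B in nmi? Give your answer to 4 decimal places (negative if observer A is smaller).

-0.1212 nmi

observer A: 0.62 SM = 0.538765 nmi.
Difference: 0.538765 − 0.660000 = -0.1212 nmi.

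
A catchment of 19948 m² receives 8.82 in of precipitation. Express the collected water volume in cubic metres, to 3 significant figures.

4470 cubic metres

Depth: 8.82 in × 25.4 = 224.028 mm.
1 mm over 1 m² is 1 L, so volume = 224.028 × 19948 = 4468910.5 L = 4470 m³.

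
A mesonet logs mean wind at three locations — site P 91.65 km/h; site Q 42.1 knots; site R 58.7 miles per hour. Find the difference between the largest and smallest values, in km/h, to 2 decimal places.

16.50 km/h

site Q: 42.1 kt = 77.9692 km/h.
site R: 58.7 mph = 94.4685 km/h.
Spread: 94.4685 − 77.9692 = 16.50 km/h.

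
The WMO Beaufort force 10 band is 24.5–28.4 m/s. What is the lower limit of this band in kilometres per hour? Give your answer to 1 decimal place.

88.2 km/h

24.5–28.4 m/s × 3.6 = 88.2–102.2 km/h.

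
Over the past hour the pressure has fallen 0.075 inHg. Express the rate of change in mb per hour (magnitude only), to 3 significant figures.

2.54 mb per hour

0.075 inHg / 1 h × 33.8639 mb/inHg = 2.54 mb/h.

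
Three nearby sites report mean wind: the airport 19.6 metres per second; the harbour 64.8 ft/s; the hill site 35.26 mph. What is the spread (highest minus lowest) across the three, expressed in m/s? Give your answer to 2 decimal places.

3.99 m/s

the harbour: 64.8 ft/s = 19.7510 m/s.
the hill site: 35.26 mph = 15.7626 m/s.
Spread: 19.7510 − 15.7626 = 3.99 m/s.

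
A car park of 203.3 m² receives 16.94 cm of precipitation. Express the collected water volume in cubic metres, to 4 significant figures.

Depth: 16.94 cm × 10 = 169.4 mm.
1 mm over 1 m² is 1 L, so volume = 169.4 × 203.3 = 34439.02 L = 34.44 m³.

34.44 cubic metres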